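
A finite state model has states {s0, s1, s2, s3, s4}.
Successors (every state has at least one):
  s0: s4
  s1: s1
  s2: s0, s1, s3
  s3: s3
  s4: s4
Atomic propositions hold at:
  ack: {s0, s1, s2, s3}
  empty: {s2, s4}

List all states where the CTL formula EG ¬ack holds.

Sat(¬ack) = {s4}
EG ¬ack: greatest fixpoint, start Z0 = {s4}, keep only states in Sat with some successor in Z. Already a fixed point.
Sat(EG ¬ack) = {s4}

{s4}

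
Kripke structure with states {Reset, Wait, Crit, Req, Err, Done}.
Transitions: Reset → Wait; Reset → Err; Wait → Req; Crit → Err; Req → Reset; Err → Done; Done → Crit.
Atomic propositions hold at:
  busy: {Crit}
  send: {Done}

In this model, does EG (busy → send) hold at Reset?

Yes

Sat(busy → send) = {Reset, Wait, Req, Err, Done}
EG (busy → send): greatest fixpoint, start Z0 = {Reset, Wait, Req, Err, Done}, keep only states in Sat with some successor in Z. Z1 = {Reset, Wait, Req, Err}; Z2 = {Reset, Wait, Req}; fixed.
Sat(EG (busy → send)) = {Reset, Wait, Req}
Reset ∈ Sat(EG (busy → send)) = {Reset, Wait, Req}, so the formula holds at Reset.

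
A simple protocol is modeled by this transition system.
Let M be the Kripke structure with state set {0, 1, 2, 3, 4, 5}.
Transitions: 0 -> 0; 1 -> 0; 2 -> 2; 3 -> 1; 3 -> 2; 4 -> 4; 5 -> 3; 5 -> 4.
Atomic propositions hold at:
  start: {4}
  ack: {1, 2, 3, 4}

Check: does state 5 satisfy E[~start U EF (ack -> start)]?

Yes

Sat(~start) = {0, 1, 2, 3, 5}
Sat(ack -> start) = {0, 4, 5}
EF (ack -> start): least fixpoint, start Z0 = {0, 4, 5}, add states with some successor in Z. Z1 = {0, 1, 4, 5}; Z2 = {0, 1, 3, 4, 5}; fixed.
Sat(EF (ack -> start)) = {0, 1, 3, 4, 5}
E[~start U EF (ack -> start)]: least fixpoint, start Z0 = Sat(EF (ack -> start)) = {0, 1, 3, 4, 5}, add states in Sat(~start) with some successor in Z. Already a fixed point.
Sat(E[~start U EF (ack -> start)]) = {0, 1, 3, 4, 5}
5 ∈ Sat(E[~start U EF (ack -> start)]) = {0, 1, 3, 4, 5}, so the formula holds at 5.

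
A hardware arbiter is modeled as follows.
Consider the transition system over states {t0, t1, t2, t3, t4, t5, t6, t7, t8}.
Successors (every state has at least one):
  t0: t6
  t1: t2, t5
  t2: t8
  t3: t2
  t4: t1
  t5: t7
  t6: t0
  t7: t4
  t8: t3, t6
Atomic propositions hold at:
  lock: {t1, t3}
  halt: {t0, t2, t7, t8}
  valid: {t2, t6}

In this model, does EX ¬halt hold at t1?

Sat(¬halt) = {t1, t3, t4, t5, t6}
Sat(EX ¬halt) = {s : some successor in {t1, t3, t4, t5, t6}} = {t0, t1, t4, t7, t8}
t1 ∈ Sat(EX ¬halt) = {t0, t1, t4, t7, t8}, so the formula holds at t1.

Yes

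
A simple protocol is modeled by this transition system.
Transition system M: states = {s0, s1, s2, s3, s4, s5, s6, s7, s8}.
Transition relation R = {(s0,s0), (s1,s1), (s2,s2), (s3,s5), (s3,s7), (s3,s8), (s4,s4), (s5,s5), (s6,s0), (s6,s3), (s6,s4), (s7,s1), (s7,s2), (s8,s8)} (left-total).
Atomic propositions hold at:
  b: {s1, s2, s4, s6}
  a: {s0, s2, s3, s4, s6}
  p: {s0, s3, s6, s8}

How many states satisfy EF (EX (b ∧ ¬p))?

6

Sat(¬p) = {s1, s2, s4, s5, s7}
Sat(b ∧ ¬p) = {s1, s2, s4}
Sat(EX (b ∧ ¬p)) = {s : some successor in {s1, s2, s4}} = {s1, s2, s4, s6, s7}
EF (EX (b ∧ ¬p)): least fixpoint, start Z0 = {s1, s2, s4, s6, s7}, add states with some successor in Z. Z1 = {s1, s2, s3, s4, s6, s7}; fixed.
Sat(EF (EX (b ∧ ¬p))) = {s1, s2, s3, s4, s6, s7}
|Sat(EF (EX (b ∧ ¬p)))| = |{s1, s2, s3, s4, s6, s7}| = 6.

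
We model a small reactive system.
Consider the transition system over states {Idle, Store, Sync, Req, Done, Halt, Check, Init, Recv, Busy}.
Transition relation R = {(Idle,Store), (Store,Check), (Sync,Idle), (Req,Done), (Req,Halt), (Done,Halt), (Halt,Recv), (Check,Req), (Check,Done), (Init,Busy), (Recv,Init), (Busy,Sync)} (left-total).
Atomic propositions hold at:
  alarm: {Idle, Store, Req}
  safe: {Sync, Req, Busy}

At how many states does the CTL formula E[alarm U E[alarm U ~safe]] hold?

8

Sat(~safe) = {Idle, Store, Done, Halt, Check, Init, Recv}
E[alarm U ~safe]: least fixpoint, start Z0 = Sat(~safe) = {Idle, Store, Done, Halt, Check, Init, Recv}, add states in Sat(alarm) with some successor in Z. Z1 = {Idle, Store, Req, Done, Halt, Check, Init, Recv}; fixed.
Sat(E[alarm U ~safe]) = {Idle, Store, Req, Done, Halt, Check, Init, Recv}
E[alarm U E[alarm U ~safe]]: least fixpoint, start Z0 = Sat(E[alarm U ~safe]) = {Idle, Store, Req, Done, Halt, Check, Init, Recv}, add states in Sat(alarm) with some successor in Z. Already a fixed point.
Sat(E[alarm U E[alarm U ~safe]]) = {Idle, Store, Req, Done, Halt, Check, Init, Recv}
|Sat(E[alarm U E[alarm U ~safe]])| = |{Idle, Store, Req, Done, Halt, Check, Init, Recv}| = 8.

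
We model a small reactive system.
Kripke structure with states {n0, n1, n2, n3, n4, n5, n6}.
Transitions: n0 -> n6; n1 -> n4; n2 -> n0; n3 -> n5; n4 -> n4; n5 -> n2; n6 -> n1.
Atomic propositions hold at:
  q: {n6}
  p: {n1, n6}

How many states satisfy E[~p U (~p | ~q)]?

Sat(~p) = {n0, n2, n3, n4, n5}
Sat(~q) = {n0, n1, n2, n3, n4, n5}
Sat(~p | ~q) = {n0, n1, n2, n3, n4, n5}
E[~p U (~p | ~q)]: least fixpoint, start Z0 = Sat((~p | ~q)) = {n0, n1, n2, n3, n4, n5}, add states in Sat(~p) with some successor in Z. Already a fixed point.
Sat(E[~p U (~p | ~q)]) = {n0, n1, n2, n3, n4, n5}
|Sat(E[~p U (~p | ~q)])| = |{n0, n1, n2, n3, n4, n5}| = 6.

6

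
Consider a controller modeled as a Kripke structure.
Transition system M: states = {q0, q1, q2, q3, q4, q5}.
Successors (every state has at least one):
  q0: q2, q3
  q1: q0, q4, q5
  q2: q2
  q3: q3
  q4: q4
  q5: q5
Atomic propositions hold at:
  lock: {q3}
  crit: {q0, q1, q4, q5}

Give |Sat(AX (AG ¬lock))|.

3

Sat(¬lock) = {q0, q1, q2, q4, q5}
AG ¬lock: greatest fixpoint, start Z0 = {q0, q1, q2, q4, q5}, keep only states in Sat with every successor in Z. Z1 = {q1, q2, q4, q5}; Z2 = {q2, q4, q5}; fixed.
Sat(AG ¬lock) = {q2, q4, q5}
Sat(AX (AG ¬lock)) = {s : every successor in {q2, q4, q5}} = {q2, q4, q5}
|Sat(AX (AG ¬lock))| = |{q2, q4, q5}| = 3.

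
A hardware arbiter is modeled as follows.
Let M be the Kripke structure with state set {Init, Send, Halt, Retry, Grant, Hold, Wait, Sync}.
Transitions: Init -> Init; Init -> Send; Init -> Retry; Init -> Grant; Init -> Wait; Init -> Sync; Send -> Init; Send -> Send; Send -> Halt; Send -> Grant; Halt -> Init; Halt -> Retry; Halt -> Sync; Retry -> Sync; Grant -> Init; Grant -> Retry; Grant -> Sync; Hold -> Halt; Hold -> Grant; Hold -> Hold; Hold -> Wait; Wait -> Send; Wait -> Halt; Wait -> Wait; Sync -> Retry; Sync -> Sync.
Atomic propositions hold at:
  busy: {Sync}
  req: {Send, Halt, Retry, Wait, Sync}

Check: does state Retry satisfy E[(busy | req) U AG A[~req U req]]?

Sat(busy | req) = {Send, Halt, Retry, Wait, Sync}
Sat(~req) = {Init, Grant, Hold}
A[~req U req]: least fixpoint, start Z0 = Sat(req) = {Send, Halt, Retry, Wait, Sync}, add states in Sat(~req) with every successor in Z. Already a fixed point.
Sat(A[~req U req]) = {Send, Halt, Retry, Wait, Sync}
AG A[~req U req]: greatest fixpoint, start Z0 = {Send, Halt, Retry, Wait, Sync}, keep only states in Sat with every successor in Z. Z1 = {Retry, Wait, Sync}; Z2 = {Retry, Sync}; fixed.
Sat(AG A[~req U req]) = {Retry, Sync}
E[(busy | req) U AG A[~req U req]]: least fixpoint, start Z0 = Sat(AG A[~req U req]) = {Retry, Sync}, add states in Sat(busy | req) with some successor in Z. Z1 = {Halt, Retry, Sync}; Z2 = {Send, Halt, Retry, Wait, Sync}; fixed.
Sat(E[(busy | req) U AG A[~req U req]]) = {Send, Halt, Retry, Wait, Sync}
Retry ∈ Sat(E[(busy | req) U AG A[~req U req]]) = {Send, Halt, Retry, Wait, Sync}, so the formula holds at Retry.

Yes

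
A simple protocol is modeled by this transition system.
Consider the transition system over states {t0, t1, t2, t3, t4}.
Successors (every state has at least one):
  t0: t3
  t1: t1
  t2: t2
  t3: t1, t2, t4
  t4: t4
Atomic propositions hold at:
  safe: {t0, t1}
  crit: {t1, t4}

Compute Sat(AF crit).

{t1, t4}

AF crit: least fixpoint, start Z0 = {t1, t4}, add states with every successor in Z. Already a fixed point.
Sat(AF crit) = {t1, t4}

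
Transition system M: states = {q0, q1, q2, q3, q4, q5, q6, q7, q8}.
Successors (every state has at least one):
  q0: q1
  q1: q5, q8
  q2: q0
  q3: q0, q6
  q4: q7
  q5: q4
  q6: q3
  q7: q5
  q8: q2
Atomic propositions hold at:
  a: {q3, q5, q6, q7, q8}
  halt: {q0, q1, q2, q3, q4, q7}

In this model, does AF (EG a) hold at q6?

EG a: greatest fixpoint, start Z0 = {q3, q5, q6, q7, q8}, keep only states in Sat with some successor in Z. Z1 = {q3, q6, q7}; Z2 = {q3, q6}; fixed.
Sat(EG a) = {q3, q6}
AF (EG a): least fixpoint, start Z0 = {q3, q6}, add states with every successor in Z. Already a fixed point.
Sat(AF (EG a)) = {q3, q6}
q6 ∈ Sat(AF (EG a)) = {q3, q6}, so the formula holds at q6.

Yes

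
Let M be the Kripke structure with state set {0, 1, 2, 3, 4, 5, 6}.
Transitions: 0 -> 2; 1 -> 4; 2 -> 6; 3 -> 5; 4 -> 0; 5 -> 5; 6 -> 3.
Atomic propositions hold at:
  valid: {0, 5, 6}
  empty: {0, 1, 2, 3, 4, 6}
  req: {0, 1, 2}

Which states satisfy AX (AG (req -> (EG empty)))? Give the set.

EG empty: greatest fixpoint, start Z0 = {0, 1, 2, 3, 4, 6}, keep only states in Sat with some successor in Z. Z1 = {0, 1, 2, 4, 6}; Z2 = {0, 1, 2, 4}; Z3 = {0, 1, 4}; Z4 = {1, 4}; Z5 = {1}; Z6 = ∅; fixed.
Sat(EG empty) = ∅
Sat(req -> (EG empty)) = {3, 4, 5, 6}
AG (req -> (EG empty)): greatest fixpoint, start Z0 = {3, 4, 5, 6}, keep only states in Sat with every successor in Z. Z1 = {3, 5, 6}; fixed.
Sat(AG (req -> (EG empty))) = {3, 5, 6}
Sat(AX (AG (req -> (EG empty)))) = {s : every successor in {3, 5, 6}} = {2, 3, 5, 6}

{2, 3, 5, 6}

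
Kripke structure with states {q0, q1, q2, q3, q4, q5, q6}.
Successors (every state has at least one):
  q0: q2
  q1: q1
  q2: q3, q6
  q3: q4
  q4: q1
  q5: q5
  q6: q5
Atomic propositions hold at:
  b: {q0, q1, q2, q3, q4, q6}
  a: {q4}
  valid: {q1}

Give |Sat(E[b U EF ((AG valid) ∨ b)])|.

6

AG valid: greatest fixpoint, start Z0 = {q1}, keep only states in Sat with every successor in Z. Already a fixed point.
Sat(AG valid) = {q1}
Sat((AG valid) ∨ b) = {q0, q1, q2, q3, q4, q6}
EF ((AG valid) ∨ b): least fixpoint, start Z0 = {q0, q1, q2, q3, q4, q6}, add states with some successor in Z. Already a fixed point.
Sat(EF ((AG valid) ∨ b)) = {q0, q1, q2, q3, q4, q6}
E[b U EF ((AG valid) ∨ b)]: least fixpoint, start Z0 = Sat(EF ((AG valid) ∨ b)) = {q0, q1, q2, q3, q4, q6}, add states in Sat(b) with some successor in Z. Already a fixed point.
Sat(E[b U EF ((AG valid) ∨ b)]) = {q0, q1, q2, q3, q4, q6}
|Sat(E[b U EF ((AG valid) ∨ b)])| = |{q0, q1, q2, q3, q4, q6}| = 6.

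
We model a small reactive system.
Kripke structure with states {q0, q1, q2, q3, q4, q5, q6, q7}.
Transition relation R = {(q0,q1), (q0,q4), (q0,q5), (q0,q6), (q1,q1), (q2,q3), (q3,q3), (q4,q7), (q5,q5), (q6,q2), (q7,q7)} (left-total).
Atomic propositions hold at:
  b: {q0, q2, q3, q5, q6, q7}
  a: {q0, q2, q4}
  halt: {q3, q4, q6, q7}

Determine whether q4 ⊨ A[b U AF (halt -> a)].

Yes

Sat(halt -> a) = {q0, q1, q2, q4, q5}
AF (halt -> a): least fixpoint, start Z0 = {q0, q1, q2, q4, q5}, add states with every successor in Z. Z1 = {q0, q1, q2, q4, q5, q6}; fixed.
Sat(AF (halt -> a)) = {q0, q1, q2, q4, q5, q6}
A[b U AF (halt -> a)]: least fixpoint, start Z0 = Sat(AF (halt -> a)) = {q0, q1, q2, q4, q5, q6}, add states in Sat(b) with every successor in Z. Already a fixed point.
Sat(A[b U AF (halt -> a)]) = {q0, q1, q2, q4, q5, q6}
q4 ∈ Sat(A[b U AF (halt -> a)]) = {q0, q1, q2, q4, q5, q6}, so the formula holds at q4.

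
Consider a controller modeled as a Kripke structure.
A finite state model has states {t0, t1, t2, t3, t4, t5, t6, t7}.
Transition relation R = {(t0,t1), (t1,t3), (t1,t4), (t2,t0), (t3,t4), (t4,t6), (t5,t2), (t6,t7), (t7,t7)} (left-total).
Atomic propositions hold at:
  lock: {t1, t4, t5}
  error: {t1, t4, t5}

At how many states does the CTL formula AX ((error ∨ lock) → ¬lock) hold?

Sat(error ∨ lock) = {t1, t4, t5}
Sat(¬lock) = {t0, t2, t3, t6, t7}
Sat((error ∨ lock) → ¬lock) = {t0, t2, t3, t6, t7}
Sat(AX ((error ∨ lock) → ¬lock)) = {s : every successor in {t0, t2, t3, t6, t7}} = {t2, t4, t5, t6, t7}
|Sat(AX ((error ∨ lock) → ¬lock))| = |{t2, t4, t5, t6, t7}| = 5.

5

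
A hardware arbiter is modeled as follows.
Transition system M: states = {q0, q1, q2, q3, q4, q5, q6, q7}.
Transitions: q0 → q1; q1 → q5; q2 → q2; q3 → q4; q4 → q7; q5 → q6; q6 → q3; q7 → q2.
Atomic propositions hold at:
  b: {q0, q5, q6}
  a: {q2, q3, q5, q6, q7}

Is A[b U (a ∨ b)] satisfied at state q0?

Yes

Sat(a ∨ b) = {q0, q2, q3, q5, q6, q7}
A[b U (a ∨ b)]: least fixpoint, start Z0 = Sat((a ∨ b)) = {q0, q2, q3, q5, q6, q7}, add states in Sat(b) with every successor in Z. Already a fixed point.
Sat(A[b U (a ∨ b)]) = {q0, q2, q3, q5, q6, q7}
q0 ∈ Sat(A[b U (a ∨ b)]) = {q0, q2, q3, q5, q6, q7}, so the formula holds at q0.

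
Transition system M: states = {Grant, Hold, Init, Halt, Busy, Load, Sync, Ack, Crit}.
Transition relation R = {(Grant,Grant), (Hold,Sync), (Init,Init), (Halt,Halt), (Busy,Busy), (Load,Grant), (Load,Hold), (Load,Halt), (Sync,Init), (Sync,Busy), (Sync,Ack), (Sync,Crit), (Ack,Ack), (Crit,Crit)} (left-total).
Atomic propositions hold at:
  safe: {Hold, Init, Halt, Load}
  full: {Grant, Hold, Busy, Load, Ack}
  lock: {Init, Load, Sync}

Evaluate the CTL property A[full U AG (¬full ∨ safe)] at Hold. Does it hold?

Sat(¬full) = {Init, Halt, Sync, Crit}
Sat(¬full ∨ safe) = {Hold, Init, Halt, Load, Sync, Crit}
AG (¬full ∨ safe): greatest fixpoint, start Z0 = {Hold, Init, Halt, Load, Sync, Crit}, keep only states in Sat with every successor in Z. Z1 = {Hold, Init, Halt, Crit}; Z2 = {Init, Halt, Crit}; fixed.
Sat(AG (¬full ∨ safe)) = {Init, Halt, Crit}
A[full U AG (¬full ∨ safe)]: least fixpoint, start Z0 = Sat(AG (¬full ∨ safe)) = {Init, Halt, Crit}, add states in Sat(full) with every successor in Z. Already a fixed point.
Sat(A[full U AG (¬full ∨ safe)]) = {Init, Halt, Crit}
Hold ∉ Sat(A[full U AG (¬full ∨ safe)]) = {Init, Halt, Crit}, so the formula does not hold at Hold.

No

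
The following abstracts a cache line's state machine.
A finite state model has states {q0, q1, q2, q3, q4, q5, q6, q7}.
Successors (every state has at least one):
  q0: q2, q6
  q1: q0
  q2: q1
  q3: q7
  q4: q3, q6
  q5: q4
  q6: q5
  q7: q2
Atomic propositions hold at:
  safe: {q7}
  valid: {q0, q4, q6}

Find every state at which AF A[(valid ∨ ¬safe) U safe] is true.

Sat(¬safe) = {q0, q1, q2, q3, q4, q5, q6}
Sat(valid ∨ ¬safe) = {q0, q1, q2, q3, q4, q5, q6}
A[(valid ∨ ¬safe) U safe]: least fixpoint, start Z0 = Sat(safe) = {q7}, add states in Sat(valid ∨ ¬safe) with every successor in Z. Z1 = {q3, q7}; fixed.
Sat(A[(valid ∨ ¬safe) U safe]) = {q3, q7}
AF A[(valid ∨ ¬safe) U safe]: least fixpoint, start Z0 = {q3, q7}, add states with every successor in Z. Already a fixed point.
Sat(AF A[(valid ∨ ¬safe) U safe]) = {q3, q7}

{q3, q7}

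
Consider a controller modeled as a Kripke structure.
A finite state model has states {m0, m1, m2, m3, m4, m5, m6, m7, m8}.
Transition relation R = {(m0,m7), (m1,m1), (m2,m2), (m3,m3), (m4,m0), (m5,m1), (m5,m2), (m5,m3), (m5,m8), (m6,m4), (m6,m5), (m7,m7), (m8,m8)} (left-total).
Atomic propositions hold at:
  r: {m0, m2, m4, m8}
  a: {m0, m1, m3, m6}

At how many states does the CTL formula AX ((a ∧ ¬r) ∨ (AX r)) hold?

5

Sat(¬r) = {m1, m3, m5, m6, m7}
Sat(a ∧ ¬r) = {m1, m3, m6}
Sat(AX r) = {s : every successor in {m0, m2, m4, m8}} = {m2, m4, m8}
Sat((a ∧ ¬r) ∨ (AX r)) = {m1, m2, m3, m4, m6, m8}
Sat(AX ((a ∧ ¬r) ∨ (AX r))) = {s : every successor in {m1, m2, m3, m4, m6, m8}} = {m1, m2, m3, m5, m8}
|Sat(AX ((a ∧ ¬r) ∨ (AX r)))| = |{m1, m2, m3, m5, m8}| = 5.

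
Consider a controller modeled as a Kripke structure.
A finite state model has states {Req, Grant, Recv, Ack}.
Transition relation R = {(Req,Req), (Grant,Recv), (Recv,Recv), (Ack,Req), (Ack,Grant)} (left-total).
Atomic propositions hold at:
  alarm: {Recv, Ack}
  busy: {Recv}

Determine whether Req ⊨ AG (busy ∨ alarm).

Sat(busy ∨ alarm) = {Recv, Ack}
AG (busy ∨ alarm): greatest fixpoint, start Z0 = {Recv, Ack}, keep only states in Sat with every successor in Z. Z1 = {Recv}; fixed.
Sat(AG (busy ∨ alarm)) = {Recv}
Req ∉ Sat(AG (busy ∨ alarm)) = {Recv}, so the formula does not hold at Req.

No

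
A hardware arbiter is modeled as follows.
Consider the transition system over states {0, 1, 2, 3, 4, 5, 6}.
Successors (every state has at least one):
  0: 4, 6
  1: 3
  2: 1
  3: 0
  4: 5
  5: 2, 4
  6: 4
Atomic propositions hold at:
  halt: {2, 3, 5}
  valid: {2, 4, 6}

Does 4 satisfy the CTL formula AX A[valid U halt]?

A[valid U halt]: least fixpoint, start Z0 = Sat(halt) = {2, 3, 5}, add states in Sat(valid) with every successor in Z. Z1 = {2, 3, 4, 5}; Z2 = {2, 3, 4, 5, 6}; fixed.
Sat(A[valid U halt]) = {2, 3, 4, 5, 6}
Sat(AX A[valid U halt]) = {s : every successor in {2, 3, 4, 5, 6}} = {0, 1, 4, 5, 6}
4 ∈ Sat(AX A[valid U halt]) = {0, 1, 4, 5, 6}, so the formula holds at 4.

Yes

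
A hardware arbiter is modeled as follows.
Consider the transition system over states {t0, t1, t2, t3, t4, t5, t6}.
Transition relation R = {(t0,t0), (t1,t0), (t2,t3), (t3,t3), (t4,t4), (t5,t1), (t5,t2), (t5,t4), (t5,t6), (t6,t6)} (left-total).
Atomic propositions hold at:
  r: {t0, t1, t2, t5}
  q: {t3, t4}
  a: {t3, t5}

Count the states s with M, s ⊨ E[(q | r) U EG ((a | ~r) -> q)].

Sat(q | r) = {t0, t1, t2, t3, t4, t5}
Sat(~r) = {t3, t4, t6}
Sat(a | ~r) = {t3, t4, t5, t6}
Sat((a | ~r) -> q) = {t0, t1, t2, t3, t4}
EG ((a | ~r) -> q): greatest fixpoint, start Z0 = {t0, t1, t2, t3, t4}, keep only states in Sat with some successor in Z. Already a fixed point.
Sat(EG ((a | ~r) -> q)) = {t0, t1, t2, t3, t4}
E[(q | r) U EG ((a | ~r) -> q)]: least fixpoint, start Z0 = Sat(EG ((a | ~r) -> q)) = {t0, t1, t2, t3, t4}, add states in Sat(q | r) with some successor in Z. Z1 = {t0, t1, t2, t3, t4, t5}; fixed.
Sat(E[(q | r) U EG ((a | ~r) -> q)]) = {t0, t1, t2, t3, t4, t5}
|Sat(E[(q | r) U EG ((a | ~r) -> q)])| = |{t0, t1, t2, t3, t4, t5}| = 6.

6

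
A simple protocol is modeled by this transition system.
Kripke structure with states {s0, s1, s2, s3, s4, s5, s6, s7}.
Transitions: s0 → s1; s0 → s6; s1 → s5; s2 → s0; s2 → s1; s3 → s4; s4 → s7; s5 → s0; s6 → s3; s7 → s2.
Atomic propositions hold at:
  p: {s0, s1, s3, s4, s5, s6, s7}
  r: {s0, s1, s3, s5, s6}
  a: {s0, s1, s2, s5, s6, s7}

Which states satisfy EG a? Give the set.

EG a: greatest fixpoint, start Z0 = {s0, s1, s2, s5, s6, s7}, keep only states in Sat with some successor in Z. Z1 = {s0, s1, s2, s5, s7}; fixed.
Sat(EG a) = {s0, s1, s2, s5, s7}

{s0, s1, s2, s5, s7}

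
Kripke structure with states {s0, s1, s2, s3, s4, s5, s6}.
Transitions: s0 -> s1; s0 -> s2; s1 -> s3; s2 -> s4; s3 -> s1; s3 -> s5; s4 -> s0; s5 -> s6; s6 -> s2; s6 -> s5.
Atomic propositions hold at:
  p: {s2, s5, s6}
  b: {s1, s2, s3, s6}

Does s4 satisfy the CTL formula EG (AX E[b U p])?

No

E[b U p]: least fixpoint, start Z0 = Sat(p) = {s2, s5, s6}, add states in Sat(b) with some successor in Z. Z1 = {s2, s3, s5, s6}; Z2 = {s1, s2, s3, s5, s6}; fixed.
Sat(E[b U p]) = {s1, s2, s3, s5, s6}
Sat(AX E[b U p]) = {s : every successor in {s1, s2, s3, s5, s6}} = {s0, s1, s3, s5, s6}
EG (AX E[b U p]): greatest fixpoint, start Z0 = {s0, s1, s3, s5, s6}, keep only states in Sat with some successor in Z. Already a fixed point.
Sat(EG (AX E[b U p])) = {s0, s1, s3, s5, s6}
s4 ∉ Sat(EG (AX E[b U p])) = {s0, s1, s3, s5, s6}, so the formula does not hold at s4.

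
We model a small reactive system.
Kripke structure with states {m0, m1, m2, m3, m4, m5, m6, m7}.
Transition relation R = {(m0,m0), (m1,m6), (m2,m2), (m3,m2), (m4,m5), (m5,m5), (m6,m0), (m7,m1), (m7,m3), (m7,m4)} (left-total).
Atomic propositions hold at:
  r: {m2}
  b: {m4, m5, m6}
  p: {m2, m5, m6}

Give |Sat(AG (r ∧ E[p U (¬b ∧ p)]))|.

Sat(¬b) = {m0, m1, m2, m3, m7}
Sat(¬b ∧ p) = {m2}
E[p U (¬b ∧ p)]: least fixpoint, start Z0 = Sat((¬b ∧ p)) = {m2}, add states in Sat(p) with some successor in Z. Already a fixed point.
Sat(E[p U (¬b ∧ p)]) = {m2}
Sat(r ∧ E[p U (¬b ∧ p)]) = {m2}
AG (r ∧ E[p U (¬b ∧ p)]): greatest fixpoint, start Z0 = {m2}, keep only states in Sat with every successor in Z. Already a fixed point.
Sat(AG (r ∧ E[p U (¬b ∧ p)])) = {m2}
|Sat(AG (r ∧ E[p U (¬b ∧ p)]))| = |{m2}| = 1.

1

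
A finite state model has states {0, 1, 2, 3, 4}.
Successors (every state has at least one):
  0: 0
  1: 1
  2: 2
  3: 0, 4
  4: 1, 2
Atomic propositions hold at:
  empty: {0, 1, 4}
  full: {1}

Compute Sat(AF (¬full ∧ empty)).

{0, 3, 4}

Sat(¬full) = {0, 2, 3, 4}
Sat(¬full ∧ empty) = {0, 4}
AF (¬full ∧ empty): least fixpoint, start Z0 = {0, 4}, add states with every successor in Z. Z1 = {0, 3, 4}; fixed.
Sat(AF (¬full ∧ empty)) = {0, 3, 4}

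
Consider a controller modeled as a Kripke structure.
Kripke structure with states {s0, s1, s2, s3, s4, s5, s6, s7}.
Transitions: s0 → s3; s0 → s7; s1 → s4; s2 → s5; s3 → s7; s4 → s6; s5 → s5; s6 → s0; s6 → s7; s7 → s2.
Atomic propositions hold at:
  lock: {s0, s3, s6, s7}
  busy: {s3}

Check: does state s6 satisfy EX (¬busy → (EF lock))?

Sat(¬busy) = {s0, s1, s2, s4, s5, s6, s7}
EF lock: least fixpoint, start Z0 = {s0, s3, s6, s7}, add states with some successor in Z. Z1 = {s0, s3, s4, s6, s7}; Z2 = {s0, s1, s3, s4, s6, s7}; fixed.
Sat(EF lock) = {s0, s1, s3, s4, s6, s7}
Sat(¬busy → (EF lock)) = {s0, s1, s3, s4, s6, s7}
Sat(EX (¬busy → (EF lock))) = {s : some successor in {s0, s1, s3, s4, s6, s7}} = {s0, s1, s3, s4, s6}
s6 ∈ Sat(EX (¬busy → (EF lock))) = {s0, s1, s3, s4, s6}, so the formula holds at s6.

Yes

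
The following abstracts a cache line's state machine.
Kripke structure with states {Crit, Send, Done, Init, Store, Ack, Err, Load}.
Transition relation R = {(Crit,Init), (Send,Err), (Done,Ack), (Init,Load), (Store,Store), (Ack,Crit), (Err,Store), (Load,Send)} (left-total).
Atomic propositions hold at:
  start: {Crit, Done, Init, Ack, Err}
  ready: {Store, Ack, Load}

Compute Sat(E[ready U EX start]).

Sat(EX start) = {s : some successor in {Crit, Done, Init, Ack, Err}} = {Crit, Send, Done, Ack}
E[ready U EX start]: least fixpoint, start Z0 = Sat(EX start) = {Crit, Send, Done, Ack}, add states in Sat(ready) with some successor in Z. Z1 = {Crit, Send, Done, Ack, Load}; fixed.
Sat(E[ready U EX start]) = {Crit, Send, Done, Ack, Load}

{Crit, Send, Done, Ack, Load}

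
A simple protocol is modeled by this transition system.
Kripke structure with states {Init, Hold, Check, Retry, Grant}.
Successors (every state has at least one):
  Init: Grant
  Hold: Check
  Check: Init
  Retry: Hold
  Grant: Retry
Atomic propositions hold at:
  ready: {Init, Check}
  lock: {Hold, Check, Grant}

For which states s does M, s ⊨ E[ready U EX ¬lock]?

{Init, Check, Grant}

Sat(¬lock) = {Init, Retry}
Sat(EX ¬lock) = {s : some successor in {Init, Retry}} = {Check, Grant}
E[ready U EX ¬lock]: least fixpoint, start Z0 = Sat(EX ¬lock) = {Check, Grant}, add states in Sat(ready) with some successor in Z. Z1 = {Init, Check, Grant}; fixed.
Sat(E[ready U EX ¬lock]) = {Init, Check, Grant}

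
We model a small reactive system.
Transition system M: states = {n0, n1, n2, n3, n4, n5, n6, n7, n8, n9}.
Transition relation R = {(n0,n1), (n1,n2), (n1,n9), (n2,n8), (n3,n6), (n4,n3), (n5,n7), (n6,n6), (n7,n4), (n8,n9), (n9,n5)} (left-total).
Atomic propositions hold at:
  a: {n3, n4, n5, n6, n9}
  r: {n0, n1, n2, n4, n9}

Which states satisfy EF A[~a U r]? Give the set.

{n0, n1, n2, n4, n5, n7, n8, n9}

Sat(~a) = {n0, n1, n2, n7, n8}
A[~a U r]: least fixpoint, start Z0 = Sat(r) = {n0, n1, n2, n4, n9}, add states in Sat(~a) with every successor in Z. Z1 = {n0, n1, n2, n4, n7, n8, n9}; fixed.
Sat(A[~a U r]) = {n0, n1, n2, n4, n7, n8, n9}
EF A[~a U r]: least fixpoint, start Z0 = {n0, n1, n2, n4, n7, n8, n9}, add states with some successor in Z. Z1 = {n0, n1, n2, n4, n5, n7, n8, n9}; fixed.
Sat(EF A[~a U r]) = {n0, n1, n2, n4, n5, n7, n8, n9}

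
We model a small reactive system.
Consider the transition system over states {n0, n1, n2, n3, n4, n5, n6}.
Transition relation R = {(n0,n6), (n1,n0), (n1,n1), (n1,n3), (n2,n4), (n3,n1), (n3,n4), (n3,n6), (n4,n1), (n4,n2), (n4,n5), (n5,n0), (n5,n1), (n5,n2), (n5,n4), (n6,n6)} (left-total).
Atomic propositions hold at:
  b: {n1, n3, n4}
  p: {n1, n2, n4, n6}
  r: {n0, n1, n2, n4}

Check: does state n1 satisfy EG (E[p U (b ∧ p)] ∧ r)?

Yes

Sat(b ∧ p) = {n1, n4}
E[p U (b ∧ p)]: least fixpoint, start Z0 = Sat((b ∧ p)) = {n1, n4}, add states in Sat(p) with some successor in Z. Z1 = {n1, n2, n4}; fixed.
Sat(E[p U (b ∧ p)]) = {n1, n2, n4}
Sat(E[p U (b ∧ p)] ∧ r) = {n1, n2, n4}
EG (E[p U (b ∧ p)] ∧ r): greatest fixpoint, start Z0 = {n1, n2, n4}, keep only states in Sat with some successor in Z. Already a fixed point.
Sat(EG (E[p U (b ∧ p)] ∧ r)) = {n1, n2, n4}
n1 ∈ Sat(EG (E[p U (b ∧ p)] ∧ r)) = {n1, n2, n4}, so the formula holds at n1.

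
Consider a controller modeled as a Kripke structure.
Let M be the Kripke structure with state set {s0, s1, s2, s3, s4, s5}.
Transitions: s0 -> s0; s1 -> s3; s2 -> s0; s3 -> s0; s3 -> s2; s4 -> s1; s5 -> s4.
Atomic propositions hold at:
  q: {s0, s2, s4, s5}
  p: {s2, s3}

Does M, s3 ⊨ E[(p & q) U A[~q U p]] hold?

Sat(p & q) = {s2}
Sat(~q) = {s1, s3}
A[~q U p]: least fixpoint, start Z0 = Sat(p) = {s2, s3}, add states in Sat(~q) with every successor in Z. Z1 = {s1, s2, s3}; fixed.
Sat(A[~q U p]) = {s1, s2, s3}
E[(p & q) U A[~q U p]]: least fixpoint, start Z0 = Sat(A[~q U p]) = {s1, s2, s3}, add states in Sat(p & q) with some successor in Z. Already a fixed point.
Sat(E[(p & q) U A[~q U p]]) = {s1, s2, s3}
s3 ∈ Sat(E[(p & q) U A[~q U p]]) = {s1, s2, s3}, so the formula holds at s3.

Yes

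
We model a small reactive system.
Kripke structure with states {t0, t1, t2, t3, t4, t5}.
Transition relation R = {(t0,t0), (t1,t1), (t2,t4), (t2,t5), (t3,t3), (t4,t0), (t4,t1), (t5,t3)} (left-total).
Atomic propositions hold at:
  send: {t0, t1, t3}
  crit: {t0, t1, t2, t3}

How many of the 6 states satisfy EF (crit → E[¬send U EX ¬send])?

3

Sat(¬send) = {t2, t4, t5}
Sat(EX ¬send) = {s : some successor in {t2, t4, t5}} = {t2}
E[¬send U EX ¬send]: least fixpoint, start Z0 = Sat(EX ¬send) = {t2}, add states in Sat(¬send) with some successor in Z. Already a fixed point.
Sat(E[¬send U EX ¬send]) = {t2}
Sat(crit → E[¬send U EX ¬send]) = {t2, t4, t5}
EF (crit → E[¬send U EX ¬send]): least fixpoint, start Z0 = {t2, t4, t5}, add states with some successor in Z. Already a fixed point.
Sat(EF (crit → E[¬send U EX ¬send])) = {t2, t4, t5}
|Sat(EF (crit → E[¬send U EX ¬send]))| = |{t2, t4, t5}| = 3.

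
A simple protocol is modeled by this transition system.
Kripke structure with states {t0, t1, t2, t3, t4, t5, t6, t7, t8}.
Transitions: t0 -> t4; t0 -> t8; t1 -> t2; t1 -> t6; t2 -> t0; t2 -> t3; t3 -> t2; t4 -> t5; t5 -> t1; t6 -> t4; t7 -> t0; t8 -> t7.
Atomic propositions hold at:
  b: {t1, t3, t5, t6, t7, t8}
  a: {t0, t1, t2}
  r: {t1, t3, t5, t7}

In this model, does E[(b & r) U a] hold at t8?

No

Sat(b & r) = {t1, t3, t5, t7}
E[(b & r) U a]: least fixpoint, start Z0 = Sat(a) = {t0, t1, t2}, add states in Sat(b & r) with some successor in Z. Z1 = {t0, t1, t2, t3, t5, t7}; fixed.
Sat(E[(b & r) U a]) = {t0, t1, t2, t3, t5, t7}
t8 ∉ Sat(E[(b & r) U a]) = {t0, t1, t2, t3, t5, t7}, so the formula does not hold at t8.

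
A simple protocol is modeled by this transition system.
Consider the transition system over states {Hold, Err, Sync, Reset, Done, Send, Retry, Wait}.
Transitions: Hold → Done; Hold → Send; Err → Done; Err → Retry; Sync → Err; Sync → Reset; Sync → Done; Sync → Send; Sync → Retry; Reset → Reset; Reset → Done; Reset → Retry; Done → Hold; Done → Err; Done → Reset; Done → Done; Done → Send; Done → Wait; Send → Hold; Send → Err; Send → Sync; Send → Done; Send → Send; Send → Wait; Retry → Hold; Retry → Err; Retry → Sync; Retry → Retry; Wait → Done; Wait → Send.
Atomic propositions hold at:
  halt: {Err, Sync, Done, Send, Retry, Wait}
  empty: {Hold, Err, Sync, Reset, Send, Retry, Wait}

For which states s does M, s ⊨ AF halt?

{Hold, Err, Sync, Done, Send, Retry, Wait}

AF halt: least fixpoint, start Z0 = {Err, Sync, Done, Send, Retry, Wait}, add states with every successor in Z. Z1 = {Hold, Err, Sync, Done, Send, Retry, Wait}; fixed.
Sat(AF halt) = {Hold, Err, Sync, Done, Send, Retry, Wait}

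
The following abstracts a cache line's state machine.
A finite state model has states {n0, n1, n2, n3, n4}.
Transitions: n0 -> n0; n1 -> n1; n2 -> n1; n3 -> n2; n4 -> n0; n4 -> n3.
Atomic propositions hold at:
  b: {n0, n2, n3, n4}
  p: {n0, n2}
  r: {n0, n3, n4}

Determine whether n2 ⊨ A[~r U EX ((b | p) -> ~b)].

Sat(~r) = {n1, n2}
Sat(b | p) = {n0, n2, n3, n4}
Sat(~b) = {n1}
Sat((b | p) -> ~b) = {n1}
Sat(EX ((b | p) -> ~b)) = {s : some successor in {n1}} = {n1, n2}
A[~r U EX ((b | p) -> ~b)]: least fixpoint, start Z0 = Sat(EX ((b | p) -> ~b)) = {n1, n2}, add states in Sat(~r) with every successor in Z. Already a fixed point.
Sat(A[~r U EX ((b | p) -> ~b)]) = {n1, n2}
n2 ∈ Sat(A[~r U EX ((b | p) -> ~b)]) = {n1, n2}, so the formula holds at n2.

Yes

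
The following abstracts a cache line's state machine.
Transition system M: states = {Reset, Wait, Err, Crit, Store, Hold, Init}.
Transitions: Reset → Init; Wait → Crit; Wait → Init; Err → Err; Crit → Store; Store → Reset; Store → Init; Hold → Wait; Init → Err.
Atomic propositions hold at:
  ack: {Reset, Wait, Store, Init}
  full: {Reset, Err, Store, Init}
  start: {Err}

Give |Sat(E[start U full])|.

4

E[start U full]: least fixpoint, start Z0 = Sat(full) = {Reset, Err, Store, Init}, add states in Sat(start) with some successor in Z. Already a fixed point.
Sat(E[start U full]) = {Reset, Err, Store, Init}
|Sat(E[start U full])| = |{Reset, Err, Store, Init}| = 4.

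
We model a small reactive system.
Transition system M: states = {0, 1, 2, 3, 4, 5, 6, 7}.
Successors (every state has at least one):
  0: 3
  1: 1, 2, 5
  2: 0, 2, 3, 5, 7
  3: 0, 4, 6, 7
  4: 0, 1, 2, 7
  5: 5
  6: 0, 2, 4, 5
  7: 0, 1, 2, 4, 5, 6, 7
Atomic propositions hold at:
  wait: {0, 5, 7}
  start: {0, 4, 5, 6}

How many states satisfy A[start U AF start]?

4

AF start: least fixpoint, start Z0 = {0, 4, 5, 6}, add states with every successor in Z. Already a fixed point.
Sat(AF start) = {0, 4, 5, 6}
A[start U AF start]: least fixpoint, start Z0 = Sat(AF start) = {0, 4, 5, 6}, add states in Sat(start) with every successor in Z. Already a fixed point.
Sat(A[start U AF start]) = {0, 4, 5, 6}
|Sat(A[start U AF start])| = |{0, 4, 5, 6}| = 4.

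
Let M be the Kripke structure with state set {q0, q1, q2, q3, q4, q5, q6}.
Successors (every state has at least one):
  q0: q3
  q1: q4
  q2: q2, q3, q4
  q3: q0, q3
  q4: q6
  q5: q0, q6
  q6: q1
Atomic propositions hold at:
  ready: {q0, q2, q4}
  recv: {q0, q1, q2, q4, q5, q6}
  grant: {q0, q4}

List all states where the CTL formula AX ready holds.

{q1}

Sat(AX ready) = {s : every successor in {q0, q2, q4}} = {q1}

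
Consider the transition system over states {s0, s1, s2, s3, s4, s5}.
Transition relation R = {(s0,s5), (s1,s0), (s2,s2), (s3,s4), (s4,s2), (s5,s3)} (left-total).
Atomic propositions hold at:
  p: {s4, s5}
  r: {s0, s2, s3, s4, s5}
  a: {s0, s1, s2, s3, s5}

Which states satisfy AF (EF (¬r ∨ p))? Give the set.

Sat(¬r) = {s1}
Sat(¬r ∨ p) = {s1, s4, s5}
EF (¬r ∨ p): least fixpoint, start Z0 = {s1, s4, s5}, add states with some successor in Z. Z1 = {s0, s1, s3, s4, s5}; fixed.
Sat(EF (¬r ∨ p)) = {s0, s1, s3, s4, s5}
AF (EF (¬r ∨ p)): least fixpoint, start Z0 = {s0, s1, s3, s4, s5}, add states with every successor in Z. Already a fixed point.
Sat(AF (EF (¬r ∨ p))) = {s0, s1, s3, s4, s5}

{s0, s1, s3, s4, s5}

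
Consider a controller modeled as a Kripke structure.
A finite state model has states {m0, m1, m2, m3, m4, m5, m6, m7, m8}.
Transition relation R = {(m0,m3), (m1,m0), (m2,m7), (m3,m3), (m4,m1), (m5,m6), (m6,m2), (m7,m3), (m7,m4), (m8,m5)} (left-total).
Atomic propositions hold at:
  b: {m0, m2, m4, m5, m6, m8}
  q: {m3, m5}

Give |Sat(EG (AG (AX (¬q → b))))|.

3

Sat(¬q) = {m0, m1, m2, m4, m6, m7, m8}
Sat(¬q → b) = {m0, m2, m3, m4, m5, m6, m8}
Sat(AX (¬q → b)) = {s : every successor in {m0, m2, m3, m4, m5, m6, m8}} = {m0, m1, m3, m5, m6, m7, m8}
AG (AX (¬q → b)): greatest fixpoint, start Z0 = {m0, m1, m3, m5, m6, m7, m8}, keep only states in Sat with every successor in Z. Z1 = {m0, m1, m3, m5, m8}; Z2 = {m0, m1, m3, m8}; Z3 = {m0, m1, m3}; fixed.
Sat(AG (AX (¬q → b))) = {m0, m1, m3}
EG (AG (AX (¬q → b))): greatest fixpoint, start Z0 = {m0, m1, m3}, keep only states in Sat with some successor in Z. Already a fixed point.
Sat(EG (AG (AX (¬q → b)))) = {m0, m1, m3}
|Sat(EG (AG (AX (¬q → b))))| = |{m0, m1, m3}| = 3.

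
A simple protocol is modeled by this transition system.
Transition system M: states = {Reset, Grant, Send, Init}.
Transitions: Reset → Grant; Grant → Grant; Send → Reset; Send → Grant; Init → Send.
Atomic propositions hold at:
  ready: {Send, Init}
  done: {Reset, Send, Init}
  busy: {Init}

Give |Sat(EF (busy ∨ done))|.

3

Sat(busy ∨ done) = {Reset, Send, Init}
EF (busy ∨ done): least fixpoint, start Z0 = {Reset, Send, Init}, add states with some successor in Z. Already a fixed point.
Sat(EF (busy ∨ done)) = {Reset, Send, Init}
|Sat(EF (busy ∨ done))| = |{Reset, Send, Init}| = 3.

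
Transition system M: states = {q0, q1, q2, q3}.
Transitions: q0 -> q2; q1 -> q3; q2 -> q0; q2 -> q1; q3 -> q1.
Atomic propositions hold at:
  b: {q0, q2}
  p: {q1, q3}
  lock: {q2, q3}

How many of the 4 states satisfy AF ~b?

Sat(~b) = {q1, q3}
AF ~b: least fixpoint, start Z0 = {q1, q3}, add states with every successor in Z. Already a fixed point.
Sat(AF ~b) = {q1, q3}
|Sat(AF ~b)| = |{q1, q3}| = 2.

2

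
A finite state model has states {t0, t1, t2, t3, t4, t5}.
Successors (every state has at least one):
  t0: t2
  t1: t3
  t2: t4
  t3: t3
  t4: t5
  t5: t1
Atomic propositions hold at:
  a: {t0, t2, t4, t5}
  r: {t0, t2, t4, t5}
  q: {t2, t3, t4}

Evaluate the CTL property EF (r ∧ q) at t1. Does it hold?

No

Sat(r ∧ q) = {t2, t4}
EF (r ∧ q): least fixpoint, start Z0 = {t2, t4}, add states with some successor in Z. Z1 = {t0, t2, t4}; fixed.
Sat(EF (r ∧ q)) = {t0, t2, t4}
t1 ∉ Sat(EF (r ∧ q)) = {t0, t2, t4}, so the formula does not hold at t1.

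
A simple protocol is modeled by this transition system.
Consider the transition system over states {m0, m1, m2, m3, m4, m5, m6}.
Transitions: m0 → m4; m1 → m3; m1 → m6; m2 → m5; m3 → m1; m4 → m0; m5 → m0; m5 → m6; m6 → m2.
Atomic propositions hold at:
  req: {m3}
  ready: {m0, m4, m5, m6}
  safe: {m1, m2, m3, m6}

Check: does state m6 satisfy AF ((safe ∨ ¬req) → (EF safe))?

Sat(¬req) = {m0, m1, m2, m4, m5, m6}
Sat(safe ∨ ¬req) = {m0, m1, m2, m3, m4, m5, m6}
EF safe: least fixpoint, start Z0 = {m1, m2, m3, m6}, add states with some successor in Z. Z1 = {m1, m2, m3, m5, m6}; fixed.
Sat(EF safe) = {m1, m2, m3, m5, m6}
Sat((safe ∨ ¬req) → (EF safe)) = {m1, m2, m3, m5, m6}
AF ((safe ∨ ¬req) → (EF safe)): least fixpoint, start Z0 = {m1, m2, m3, m5, m6}, add states with every successor in Z. Already a fixed point.
Sat(AF ((safe ∨ ¬req) → (EF safe))) = {m1, m2, m3, m5, m6}
m6 ∈ Sat(AF ((safe ∨ ¬req) → (EF safe))) = {m1, m2, m3, m5, m6}, so the formula holds at m6.

Yes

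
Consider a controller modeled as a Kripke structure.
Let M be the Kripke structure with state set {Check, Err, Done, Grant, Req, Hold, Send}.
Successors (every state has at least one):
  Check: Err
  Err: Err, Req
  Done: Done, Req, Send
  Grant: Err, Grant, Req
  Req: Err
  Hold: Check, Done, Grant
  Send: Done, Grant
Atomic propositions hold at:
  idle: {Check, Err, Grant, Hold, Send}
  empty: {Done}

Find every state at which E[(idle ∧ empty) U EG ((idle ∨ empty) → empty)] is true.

{Done}

Sat(idle ∧ empty) = ∅
Sat(idle ∨ empty) = {Check, Err, Done, Grant, Hold, Send}
Sat((idle ∨ empty) → empty) = {Done, Req}
EG ((idle ∨ empty) → empty): greatest fixpoint, start Z0 = {Done, Req}, keep only states in Sat with some successor in Z. Z1 = {Done}; fixed.
Sat(EG ((idle ∨ empty) → empty)) = {Done}
E[(idle ∧ empty) U EG ((idle ∨ empty) → empty)]: least fixpoint, start Z0 = Sat(EG ((idle ∨ empty) → empty)) = {Done}, add states in Sat(idle ∧ empty) with some successor in Z. Already a fixed point.
Sat(E[(idle ∧ empty) U EG ((idle ∨ empty) → empty)]) = {Done}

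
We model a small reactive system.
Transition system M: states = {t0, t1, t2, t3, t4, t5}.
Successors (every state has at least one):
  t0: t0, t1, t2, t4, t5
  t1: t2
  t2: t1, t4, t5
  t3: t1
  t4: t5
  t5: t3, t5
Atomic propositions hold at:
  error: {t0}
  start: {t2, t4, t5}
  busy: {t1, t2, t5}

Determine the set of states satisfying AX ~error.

Sat(~error) = {t1, t2, t3, t4, t5}
Sat(AX ~error) = {s : every successor in {t1, t2, t3, t4, t5}} = {t1, t2, t3, t4, t5}

{t1, t2, t3, t4, t5}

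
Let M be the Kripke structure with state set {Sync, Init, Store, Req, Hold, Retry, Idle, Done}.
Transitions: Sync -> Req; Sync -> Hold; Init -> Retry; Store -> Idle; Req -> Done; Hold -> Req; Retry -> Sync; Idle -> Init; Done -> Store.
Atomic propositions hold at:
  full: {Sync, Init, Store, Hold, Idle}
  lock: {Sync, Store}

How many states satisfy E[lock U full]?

E[lock U full]: least fixpoint, start Z0 = Sat(full) = {Sync, Init, Store, Hold, Idle}, add states in Sat(lock) with some successor in Z. Already a fixed point.
Sat(E[lock U full]) = {Sync, Init, Store, Hold, Idle}
|Sat(E[lock U full])| = |{Sync, Init, Store, Hold, Idle}| = 5.

5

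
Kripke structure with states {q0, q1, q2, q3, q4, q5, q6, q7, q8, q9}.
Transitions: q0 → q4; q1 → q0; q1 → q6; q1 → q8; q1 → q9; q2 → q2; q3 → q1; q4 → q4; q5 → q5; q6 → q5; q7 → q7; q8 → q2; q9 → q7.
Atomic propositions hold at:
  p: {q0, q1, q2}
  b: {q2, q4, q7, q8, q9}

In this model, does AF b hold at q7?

Yes

AF b: least fixpoint, start Z0 = {q2, q4, q7, q8, q9}, add states with every successor in Z. Z1 = {q0, q2, q4, q7, q8, q9}; fixed.
Sat(AF b) = {q0, q2, q4, q7, q8, q9}
q7 ∈ Sat(AF b) = {q0, q2, q4, q7, q8, q9}, so the formula holds at q7.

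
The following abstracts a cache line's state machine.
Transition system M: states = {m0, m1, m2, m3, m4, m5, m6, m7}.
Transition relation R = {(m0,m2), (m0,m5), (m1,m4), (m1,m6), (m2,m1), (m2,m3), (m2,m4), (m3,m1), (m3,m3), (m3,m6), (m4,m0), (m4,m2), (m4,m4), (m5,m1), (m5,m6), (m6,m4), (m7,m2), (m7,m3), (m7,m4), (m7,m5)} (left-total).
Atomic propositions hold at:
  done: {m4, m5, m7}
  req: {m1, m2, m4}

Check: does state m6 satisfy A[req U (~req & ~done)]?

Yes

Sat(~req) = {m0, m3, m5, m6, m7}
Sat(~done) = {m0, m1, m2, m3, m6}
Sat(~req & ~done) = {m0, m3, m6}
A[req U (~req & ~done)]: least fixpoint, start Z0 = Sat((~req & ~done)) = {m0, m3, m6}, add states in Sat(req) with every successor in Z. Already a fixed point.
Sat(A[req U (~req & ~done)]) = {m0, m3, m6}
m6 ∈ Sat(A[req U (~req & ~done)]) = {m0, m3, m6}, so the formula holds at m6.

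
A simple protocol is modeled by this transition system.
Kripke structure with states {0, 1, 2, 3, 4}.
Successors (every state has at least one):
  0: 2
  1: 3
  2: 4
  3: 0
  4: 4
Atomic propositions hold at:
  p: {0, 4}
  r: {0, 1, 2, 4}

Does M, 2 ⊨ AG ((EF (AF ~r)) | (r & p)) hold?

No

Sat(~r) = {3}
AF ~r: least fixpoint, start Z0 = {3}, add states with every successor in Z. Z1 = {1, 3}; fixed.
Sat(AF ~r) = {1, 3}
EF (AF ~r): least fixpoint, start Z0 = {1, 3}, add states with some successor in Z. Already a fixed point.
Sat(EF (AF ~r)) = {1, 3}
Sat(r & p) = {0, 4}
Sat((EF (AF ~r)) | (r & p)) = {0, 1, 3, 4}
AG ((EF (AF ~r)) | (r & p)): greatest fixpoint, start Z0 = {0, 1, 3, 4}, keep only states in Sat with every successor in Z. Z1 = {1, 3, 4}; Z2 = {1, 4}; Z3 = {4}; fixed.
Sat(AG ((EF (AF ~r)) | (r & p))) = {4}
2 ∉ Sat(AG ((EF (AF ~r)) | (r & p))) = {4}, so the formula does not hold at 2.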